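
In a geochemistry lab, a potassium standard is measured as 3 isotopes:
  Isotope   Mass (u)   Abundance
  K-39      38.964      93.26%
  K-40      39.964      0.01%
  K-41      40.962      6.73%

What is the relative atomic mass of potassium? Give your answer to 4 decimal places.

39.0986 u

Ar = Σ fᵢ·mᵢ = 0.9326 × 38.964 + 0.0001 × 39.964 + 0.0673 × 40.962
= 36.33783 + 0.00400 + 2.75674 = 39.09857 u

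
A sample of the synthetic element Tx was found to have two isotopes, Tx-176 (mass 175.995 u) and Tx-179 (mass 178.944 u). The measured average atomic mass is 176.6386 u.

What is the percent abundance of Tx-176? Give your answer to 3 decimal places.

78.176%

With x = fraction of Tx-176 (so Tx-179 is 1 − x):
175.995·x + 178.944·(1 − x) = 176.6386
(175.995 − 178.944)·x = 176.6386 − 178.944
x = -2.3054 / -2.949 = 0.78176 → 78.176% Tx-176, 21.824% Tx-179.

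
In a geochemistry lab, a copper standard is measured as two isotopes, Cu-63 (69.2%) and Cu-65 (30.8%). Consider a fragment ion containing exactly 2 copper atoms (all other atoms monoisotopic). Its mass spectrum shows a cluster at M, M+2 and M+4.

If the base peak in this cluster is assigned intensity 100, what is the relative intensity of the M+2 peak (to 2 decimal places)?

(0.692 + 0.308)^2 gives M 0.4789, M+2 0.4263, M+4 0.0949; the largest is M.
P(M) = C(2,0) × 0.692^2 × 0.308^0 = 1 × 0.478864 × 1.0000 = 0.478864 (base)
P(M+2) = C(2,1) × 0.692^1 × 0.308^1 = 2 × 0.6920 × 0.3080 = 0.426272
Relative intensity = 0.426272 / 0.478864 × 100 = 89.02

89.02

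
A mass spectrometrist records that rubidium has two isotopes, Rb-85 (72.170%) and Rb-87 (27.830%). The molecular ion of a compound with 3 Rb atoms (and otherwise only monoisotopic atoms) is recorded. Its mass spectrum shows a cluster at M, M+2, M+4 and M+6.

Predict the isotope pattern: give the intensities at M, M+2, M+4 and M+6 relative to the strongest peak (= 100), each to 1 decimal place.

Expanding (0.72170 + 0.27830)^3:
P(M) = 0.72170^3 = 0.375898
P(M+2) = 3 × 0.72170^2 × 0.27830^1 = 0.434858
P(M+4) = 3 × 0.72170^1 × 0.27830^2 = 0.167689
P(M+6) = 0.27830^3 = 0.021555
The M+2 peak is largest (0.434858); scaling to 100 gives 86.4 : 100.0 : 38.6 : 5.0.

86.4 : 100.0 : 38.6 : 5.0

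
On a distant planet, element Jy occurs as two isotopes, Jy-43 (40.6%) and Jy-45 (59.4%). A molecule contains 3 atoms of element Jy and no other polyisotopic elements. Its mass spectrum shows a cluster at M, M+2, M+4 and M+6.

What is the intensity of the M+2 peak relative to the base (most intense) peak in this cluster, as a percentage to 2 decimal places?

Binomial terms of (0.406 + 0.594)^3: M 0.0669, M+2 0.2937, M+4 0.4298, M+6 0.2096 → M+4 is the base peak.
P(M+4) = C(3,2) × 0.406^1 × 0.594^2 = 3 × 0.4060 × 0.352836 = 0.429754 (base)
P(M+2) = C(3,1) × 0.406^2 × 0.594^1 = 3 × 0.164836 × 0.5940 = 0.293738
Relative intensity = 0.293738 / 0.429754 × 100 = 68.35

68.35%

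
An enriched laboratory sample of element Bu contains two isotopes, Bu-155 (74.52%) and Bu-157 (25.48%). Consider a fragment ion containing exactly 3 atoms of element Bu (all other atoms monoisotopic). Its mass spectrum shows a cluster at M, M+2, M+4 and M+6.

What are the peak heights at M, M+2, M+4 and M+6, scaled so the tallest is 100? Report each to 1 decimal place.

Expanding (0.7452 + 0.2548)^3:
P(M) = 0.7452^3 = 0.413827
P(M+2) = 3 × 0.7452^2 × 0.2548^1 = 0.424489
P(M+4) = 3 × 0.7452^1 × 0.2548^2 = 0.145142
P(M+6) = 0.2548^3 = 0.016542
The M+2 peak is largest (0.424489); scaling to 100 gives 97.5 : 100.0 : 34.2 : 3.9.

97.5 : 100.0 : 34.2 : 3.9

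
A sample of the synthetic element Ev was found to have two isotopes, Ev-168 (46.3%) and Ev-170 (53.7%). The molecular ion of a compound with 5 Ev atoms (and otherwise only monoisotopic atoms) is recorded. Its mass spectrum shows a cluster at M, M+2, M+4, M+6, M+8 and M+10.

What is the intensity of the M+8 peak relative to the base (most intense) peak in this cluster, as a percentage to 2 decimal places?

Term probabilities: M 0.0213, M+2 0.1234, M+4 0.2862, M+6 0.3320, M+8 0.1925, M+10 0.0447. Base peak = M+6.
P(M+6) = C(5,3) × 0.463^2 × 0.537^3 = 10 × 0.214369 × 0.15485415 = 0.331959 (base)
P(M+8) = C(5,4) × 0.463^1 × 0.537^4 = 5 × 0.4630 × 0.08315668 = 0.192508
Relative intensity = 0.192508 / 0.331959 × 100 = 57.99

57.99%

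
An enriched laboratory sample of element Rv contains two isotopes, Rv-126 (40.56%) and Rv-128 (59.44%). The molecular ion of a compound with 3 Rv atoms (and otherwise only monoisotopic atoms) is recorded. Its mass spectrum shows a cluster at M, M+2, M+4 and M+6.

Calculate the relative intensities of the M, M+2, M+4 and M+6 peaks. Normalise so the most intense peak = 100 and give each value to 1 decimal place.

15.5 : 68.2 : 100.0 : 48.8

Expanding (0.4056 + 0.5944)^3:
P(M) = 0.4056^3 = 0.066726
P(M+2) = 3 × 0.4056^2 × 0.5944^1 = 0.293357
P(M+4) = 3 × 0.4056^1 × 0.5944^2 = 0.429909
P(M+6) = 0.5944^3 = 0.210008
The M+4 peak is largest (0.429909); scaling to 100 gives 15.5 : 68.2 : 100.0 : 48.8.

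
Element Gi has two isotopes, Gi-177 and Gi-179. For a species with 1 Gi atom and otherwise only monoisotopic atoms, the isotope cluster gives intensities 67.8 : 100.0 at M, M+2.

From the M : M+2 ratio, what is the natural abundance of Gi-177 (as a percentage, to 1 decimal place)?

Write p for the Gi-177 fraction. I(M+2)/I(M) = [C(1,1)·p^0·(1−p)] / p^1 = 1·(1−p)/p = 100.0/67.8 = 1.4749
(1−p)/p = 1.4749/1 = 1.4749  ⇒  p = 1/(1 + 1.4749) = 0.4041
Gi-177: 40.4%, Gi-179: 59.6%.

40.4%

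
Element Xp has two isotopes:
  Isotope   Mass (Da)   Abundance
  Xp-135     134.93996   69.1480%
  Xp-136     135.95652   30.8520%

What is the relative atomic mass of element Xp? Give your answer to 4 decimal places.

135.2536 Da

Ar = Σ fᵢ·mᵢ = 0.691480 × 134.93996 + 0.308520 × 135.95652
= 93.308284 + 41.945306 = 135.253590 Da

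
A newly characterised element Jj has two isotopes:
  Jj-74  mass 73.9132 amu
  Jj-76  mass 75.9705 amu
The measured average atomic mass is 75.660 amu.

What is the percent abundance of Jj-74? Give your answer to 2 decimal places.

Writing the weighted mean with unknown fraction x of Jj-74:
73.9132·x + 75.9705·(1 − x) = 75.660
(73.9132 − 75.9705)·x = 75.660 − 75.9705
x = -0.3105 / -2.0573 = 0.15093 → 15.09% Jj-74, 84.91% Jj-76.

15.09%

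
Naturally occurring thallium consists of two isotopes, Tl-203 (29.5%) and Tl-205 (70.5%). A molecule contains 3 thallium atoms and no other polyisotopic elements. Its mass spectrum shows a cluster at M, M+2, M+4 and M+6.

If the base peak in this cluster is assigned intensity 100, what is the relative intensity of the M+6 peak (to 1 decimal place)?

79.7

Term probabilities: M 0.0257, M+2 0.1841, M+4 0.4399, M+6 0.3504. Base peak = M+4.
P(M+4) = C(3,2) × 0.295^1 × 0.705^2 = 3 × 0.2950 × 0.497025 = 0.439867 (base)
P(M+6) = C(3,3) × 0.295^0 × 0.705^3 = 1 × 1.0000 × 0.35040263 = 0.350403
Relative intensity = 0.350403 / 0.439867 × 100 = 79.7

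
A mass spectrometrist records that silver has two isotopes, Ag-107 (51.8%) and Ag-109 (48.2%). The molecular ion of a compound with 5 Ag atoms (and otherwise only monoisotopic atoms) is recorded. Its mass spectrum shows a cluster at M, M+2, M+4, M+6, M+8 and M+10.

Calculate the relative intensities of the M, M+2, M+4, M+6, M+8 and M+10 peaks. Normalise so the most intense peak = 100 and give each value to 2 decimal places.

Expanding (0.518 + 0.482)^5:
P(M) = 0.518^5 = 0.037295
P(M+2) = 5 × 0.518^4 × 0.482^1 = 0.173515
P(M+4) = 10 × 0.518^3 × 0.482^2 = 0.322911
P(M+6) = 10 × 0.518^2 × 0.482^3 = 0.300470
P(M+8) = 5 × 0.518^1 × 0.482^4 = 0.139794
P(M+10) = 0.482^5 = 0.026016
The M+4 peak is largest (0.322911); scaling to 100 gives 11.55 : 53.73 : 100.00 : 93.05 : 43.29 : 8.06.

11.55 : 53.73 : 100.00 : 93.05 : 43.29 : 8.06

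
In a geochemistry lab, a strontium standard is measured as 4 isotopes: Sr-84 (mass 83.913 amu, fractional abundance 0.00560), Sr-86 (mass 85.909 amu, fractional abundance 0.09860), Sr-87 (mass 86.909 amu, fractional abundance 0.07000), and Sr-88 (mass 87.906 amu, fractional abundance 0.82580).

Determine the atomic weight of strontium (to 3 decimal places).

87.617 amu

The abundance-weighted mean is 0.00560 × 83.913 + 0.09860 × 85.909 + 0.07000 × 86.909 + 0.82580 × 87.906
= 0.4699 + 8.4706 + 6.0836 + 72.5928 = 87.6169 amu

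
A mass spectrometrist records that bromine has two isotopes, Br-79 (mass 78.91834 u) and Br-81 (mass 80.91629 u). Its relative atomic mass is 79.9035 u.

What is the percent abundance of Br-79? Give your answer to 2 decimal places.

Let x be the fractional abundance of Br-79; then Br-81 has abundance 1 − x.
78.91834·x + 80.91629·(1 − x) = 79.9035
(78.91834 − 80.91629)·x = 79.9035 − 80.91629
x = -1.01279 / -1.99795 = 0.50691 → 50.69% Br-79, 49.31% Br-81.

50.69%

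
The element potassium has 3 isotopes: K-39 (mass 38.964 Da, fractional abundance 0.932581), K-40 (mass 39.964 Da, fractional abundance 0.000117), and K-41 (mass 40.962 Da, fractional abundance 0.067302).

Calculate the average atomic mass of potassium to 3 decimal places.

39.099 Da

Average mass = Σ (abundance × isotope mass) = 0.932581 × 38.964 + 0.000117 × 39.964 + 0.067302 × 40.962
= 36.3371 + 0.0047 + 2.7568 = 39.0986 Da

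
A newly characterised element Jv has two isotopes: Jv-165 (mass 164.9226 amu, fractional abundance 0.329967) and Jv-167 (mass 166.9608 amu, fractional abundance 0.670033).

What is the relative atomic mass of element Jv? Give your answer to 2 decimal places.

Weight each isotope mass by its fractional abundance: 0.329967 × 164.9226 + 0.670033 × 166.9608
= 54.41902 + 111.86925 = 166.28827 amu

166.29 amu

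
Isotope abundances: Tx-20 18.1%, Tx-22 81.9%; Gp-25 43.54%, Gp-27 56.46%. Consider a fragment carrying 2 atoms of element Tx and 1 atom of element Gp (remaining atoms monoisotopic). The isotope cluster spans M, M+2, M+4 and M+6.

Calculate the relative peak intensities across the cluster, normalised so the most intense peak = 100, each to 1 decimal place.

3.1 : 32.1 : 100.0 : 82.4

Element Tx pattern (n=2): 0.032761 : 0.296478 : 0.670761
Element Gp pattern (n=1): 0.4354 : 0.5646
Convolve the two distributions (both contribute in 2-u steps):
  M: 0.032761×0.4354 = 0.014264
  M+2: 0.032761×0.5646 + 0.296478×0.4354 = 0.147583
  M+4: 0.296478×0.5646 + 0.670761×0.4354 = 0.459441
  M+6: 0.670761×0.5646 = 0.378712
Scale to base peak (0.459441) = 100: 3.1 : 32.1 : 100.0 : 82.4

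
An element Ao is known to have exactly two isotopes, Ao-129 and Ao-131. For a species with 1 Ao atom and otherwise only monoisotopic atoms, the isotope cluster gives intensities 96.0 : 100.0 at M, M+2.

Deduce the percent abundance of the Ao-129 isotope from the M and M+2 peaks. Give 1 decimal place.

Write p for the Ao-129 fraction. I(M+2)/I(M) = [C(1,1)·p^0·(1−p)] / p^1 = 1·(1−p)/p = 100.0/96.0 = 1.0417
(1−p)/p = 1.0417/1 = 1.0417  ⇒  p = 1/(1 + 1.0417) = 0.4898
Ao-129: 49.0%, Ao-131: 51.0%.

49.0%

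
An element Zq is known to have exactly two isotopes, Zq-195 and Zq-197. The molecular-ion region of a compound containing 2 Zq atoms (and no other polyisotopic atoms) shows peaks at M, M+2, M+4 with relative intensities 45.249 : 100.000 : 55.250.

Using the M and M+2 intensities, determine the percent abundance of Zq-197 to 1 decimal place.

52.5%

Write p for the Zq-195 fraction. I(M+2)/I(M) = [C(2,1)·p^1·(1−p)] / p^2 = 2·(1−p)/p = 100.000/45.249 = 2.2100
(1−p)/p = 2.2100/2 = 1.1050  ⇒  p = 1/(1 + 1.1050) = 0.4751
Zq-195: 47.5%, Zq-197: 52.5%.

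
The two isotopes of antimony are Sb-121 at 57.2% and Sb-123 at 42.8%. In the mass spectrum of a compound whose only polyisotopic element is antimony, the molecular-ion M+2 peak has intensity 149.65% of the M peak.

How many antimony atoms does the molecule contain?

2

For n independent Sb atoms, I(M+2)/I(M) = n · (abundance Sb-123) / (abundance Sb-121) = n · 0.428/0.572.
n = 1.4965 × 0.572/0.428 = 2.00 ≈ 2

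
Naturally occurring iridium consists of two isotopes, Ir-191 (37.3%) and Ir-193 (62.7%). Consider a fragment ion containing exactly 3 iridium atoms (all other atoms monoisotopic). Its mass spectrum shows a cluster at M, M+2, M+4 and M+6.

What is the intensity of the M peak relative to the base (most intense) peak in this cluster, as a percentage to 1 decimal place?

Binomial terms of (0.373 + 0.627)^3: M 0.0519, M+2 0.2617, M+4 0.4399, M+6 0.2465 → M+4 is the base peak.
P(M+4) = C(3,2) × 0.373^1 × 0.627^2 = 3 × 0.3730 × 0.393129 = 0.439911 (base)
P(M) = C(3,0) × 0.373^3 × 0.627^0 = 1 × 0.05189512 × 1.0000 = 0.051895
Relative intensity = 0.051895 / 0.439911 × 100 = 11.8

11.8%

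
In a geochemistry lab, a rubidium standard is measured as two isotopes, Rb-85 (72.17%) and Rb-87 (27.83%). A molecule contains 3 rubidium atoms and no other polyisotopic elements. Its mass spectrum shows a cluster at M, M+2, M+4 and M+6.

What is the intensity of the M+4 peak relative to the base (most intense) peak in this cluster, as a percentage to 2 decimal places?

Term probabilities: M 0.3759, M+2 0.4349, M+4 0.1677, M+6 0.0216. Base peak = M+2.
P(M+2) = C(3,1) × 0.7217^2 × 0.2783^1 = 3 × 0.52085089 × 0.2783 = 0.434858 (base)
P(M+4) = C(3,2) × 0.7217^1 × 0.2783^2 = 3 × 0.7217 × 0.07745089 = 0.167689
Relative intensity = 0.167689 / 0.434858 × 100 = 38.56

38.56%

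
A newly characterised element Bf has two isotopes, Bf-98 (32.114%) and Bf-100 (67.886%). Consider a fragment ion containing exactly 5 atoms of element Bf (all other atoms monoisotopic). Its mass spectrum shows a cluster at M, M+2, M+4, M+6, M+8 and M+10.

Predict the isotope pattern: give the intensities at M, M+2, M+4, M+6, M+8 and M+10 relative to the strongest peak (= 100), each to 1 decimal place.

Each Bf atom is independently Bf-98 (p = 0.32114) or Bf-100 (q = 0.67886); the cluster is the binomial expansion (p + q)^5.
P(M) = 0.32114^5 = 0.003416
P(M+2) = 5 × 0.32114^4 × 0.67886^1 = 0.036102
P(M+4) = 10 × 0.32114^3 × 0.67886^2 = 0.152631
P(M+6) = 10 × 0.32114^2 × 0.67886^3 = 0.322648
P(M+8) = 5 × 0.32114^1 × 0.67886^4 = 0.341024
P(M+10) = 0.67886^5 = 0.144179
The M+8 peak is largest (0.341024); scaling to 100 gives 1.0 : 10.6 : 44.8 : 94.6 : 100.0 : 42.3.

1.0 : 10.6 : 44.8 : 94.6 : 100.0 : 42.3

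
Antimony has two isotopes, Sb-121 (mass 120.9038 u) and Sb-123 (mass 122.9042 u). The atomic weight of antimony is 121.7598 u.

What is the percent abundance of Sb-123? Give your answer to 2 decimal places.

42.79%

Writing the weighted mean with unknown fraction x of Sb-121:
120.9038·x + 122.9042·(1 − x) = 121.7598
(120.9038 − 122.9042)·x = 121.7598 − 122.9042
x = -1.1444 / -2.0004 = 0.57209 → 57.21% Sb-121, 42.79% Sb-123.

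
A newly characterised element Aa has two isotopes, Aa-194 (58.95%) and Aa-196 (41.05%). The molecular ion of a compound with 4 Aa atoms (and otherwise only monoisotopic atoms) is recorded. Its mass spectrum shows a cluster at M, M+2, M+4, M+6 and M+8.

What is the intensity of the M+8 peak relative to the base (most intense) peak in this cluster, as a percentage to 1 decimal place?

8.1%

Binomial terms of (0.5895 + 0.4105)^4: M 0.1208, M+2 0.3364, M+4 0.3514, M+6 0.1631, M+8 0.0284 → M+4 is the base peak.
P(M+4) = C(4,2) × 0.5895^2 × 0.4105^2 = 6 × 0.34751025 × 0.16851025 = 0.351354 (base)
P(M+8) = C(4,4) × 0.5895^0 × 0.4105^4 = 1 × 1.0000 × 0.0283957 = 0.028396
Relative intensity = 0.028396 / 0.351354 × 100 = 8.1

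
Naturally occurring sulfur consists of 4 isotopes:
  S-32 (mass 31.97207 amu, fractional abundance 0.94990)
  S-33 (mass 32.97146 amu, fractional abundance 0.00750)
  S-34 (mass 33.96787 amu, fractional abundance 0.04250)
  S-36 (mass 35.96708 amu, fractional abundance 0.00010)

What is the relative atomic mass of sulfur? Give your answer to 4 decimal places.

The abundance-weighted mean is 0.94990 × 31.97207 + 0.00750 × 32.97146 + 0.04250 × 33.96787 + 0.00010 × 35.96708
= 30.370269 + 0.247286 + 1.443634 + 0.003597 = 32.064786 amu

32.0648 amu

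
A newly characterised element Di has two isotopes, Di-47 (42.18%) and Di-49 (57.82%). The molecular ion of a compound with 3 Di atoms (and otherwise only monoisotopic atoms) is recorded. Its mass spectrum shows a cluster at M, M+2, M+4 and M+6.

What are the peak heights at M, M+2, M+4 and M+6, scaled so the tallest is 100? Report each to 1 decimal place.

17.7 : 73.0 : 100.0 : 45.7

The 3 Di atoms are independent, so intensities follow the terms of (0.4218 + 0.5782)^3.
P(M) = 0.4218^3 = 0.075045
P(M+2) = 3 × 0.4218^2 × 0.5782^1 = 0.308612
P(M+4) = 3 × 0.4218^1 × 0.5782^2 = 0.423043
P(M+6) = 0.5782^3 = 0.193301
The M+4 peak is largest (0.423043); scaling to 100 gives 17.7 : 73.0 : 100.0 : 45.7.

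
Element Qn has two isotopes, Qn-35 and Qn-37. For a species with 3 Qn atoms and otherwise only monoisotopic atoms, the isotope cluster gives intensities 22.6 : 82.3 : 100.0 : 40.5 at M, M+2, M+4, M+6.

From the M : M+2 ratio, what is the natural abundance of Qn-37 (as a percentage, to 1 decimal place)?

54.8%

Let p = fractional abundance of Qn-35. I(M+2)/I(M) = [C(3,1)·p^2·(1−p)] / p^3 = 3·(1−p)/p = 82.3/22.6 = 3.6416
(1−p)/p = 3.6416/3 = 1.2139  ⇒  p = 1/(1 + 1.2139) = 0.4517
Qn-35: 45.2%, Qn-37: 54.8%.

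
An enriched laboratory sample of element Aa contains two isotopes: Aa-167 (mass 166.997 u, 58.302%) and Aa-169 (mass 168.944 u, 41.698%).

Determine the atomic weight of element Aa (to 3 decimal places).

167.809 u

Average mass = Σ (abundance × isotope mass) = 0.58302 × 166.997 + 0.41698 × 168.944
= 97.3626 + 70.4463 = 167.8089 u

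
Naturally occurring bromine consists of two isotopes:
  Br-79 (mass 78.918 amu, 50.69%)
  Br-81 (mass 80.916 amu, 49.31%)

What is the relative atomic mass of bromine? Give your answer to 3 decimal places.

Weight each isotope mass by its fractional abundance: 0.5069 × 78.918 + 0.4931 × 80.916
= 40.0035 + 39.8997 = 79.9032 amu

79.903 amu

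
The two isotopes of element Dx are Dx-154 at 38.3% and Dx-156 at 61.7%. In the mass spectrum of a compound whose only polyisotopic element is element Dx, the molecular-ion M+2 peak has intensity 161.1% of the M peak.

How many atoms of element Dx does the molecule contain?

The M+2/M ratio from n Dx atoms is n · q/p = n · 0.617/0.383.
n = 1.611 × 0.383/0.617 = 1.00 ≈ 1

1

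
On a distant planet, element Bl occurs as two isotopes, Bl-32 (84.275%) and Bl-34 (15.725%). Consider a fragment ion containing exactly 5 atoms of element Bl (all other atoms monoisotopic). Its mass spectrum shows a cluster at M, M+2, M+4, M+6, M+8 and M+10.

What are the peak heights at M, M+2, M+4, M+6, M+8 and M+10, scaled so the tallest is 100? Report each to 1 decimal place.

100.0 : 93.3 : 34.8 : 6.5 : 0.6 : 0.0

The 5 Bl atoms are independent, so intensities follow the terms of (0.84275 + 0.15725)^5.
P(M) = 0.84275^5 = 0.425103
P(M+2) = 5 × 0.84275^4 × 0.15725^1 = 0.396603
P(M+4) = 10 × 0.84275^3 × 0.15725^2 = 0.148005
P(M+6) = 10 × 0.84275^2 × 0.15725^3 = 0.027617
P(M+8) = 5 × 0.84275^1 × 0.15725^4 = 0.002577
P(M+10) = 0.15725^5 = 0.000096
The M peak is largest (0.425103); scaling to 100 gives 100.0 : 93.3 : 34.8 : 6.5 : 0.6 : 0.0.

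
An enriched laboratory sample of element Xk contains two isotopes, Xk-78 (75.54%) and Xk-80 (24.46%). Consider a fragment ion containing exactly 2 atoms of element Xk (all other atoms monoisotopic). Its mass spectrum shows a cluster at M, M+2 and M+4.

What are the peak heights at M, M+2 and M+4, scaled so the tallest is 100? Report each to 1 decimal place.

Expanding (0.7554 + 0.2446)^2:
P(M) = 0.7554^2 = 0.570629
P(M+2) = 2 × 0.7554^1 × 0.2446^1 = 0.369542
P(M+4) = 0.2446^2 = 0.059829
The M peak is largest (0.570629); scaling to 100 gives 100.0 : 64.8 : 10.5.

100.0 : 64.8 : 10.5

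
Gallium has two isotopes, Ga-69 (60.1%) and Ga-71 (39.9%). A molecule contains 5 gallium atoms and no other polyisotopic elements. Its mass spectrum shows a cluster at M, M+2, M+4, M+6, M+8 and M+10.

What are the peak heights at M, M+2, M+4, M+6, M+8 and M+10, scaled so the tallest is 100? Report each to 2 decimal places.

22.69 : 75.31 : 100.00 : 66.39 : 22.04 : 2.93

Expanding (0.601 + 0.399)^5:
P(M) = 0.601^5 = 0.078410
P(M+2) = 5 × 0.601^4 × 0.399^1 = 0.260280
P(M+4) = 10 × 0.601^3 × 0.399^2 = 0.345596
P(M+6) = 10 × 0.601^2 × 0.399^3 = 0.229439
P(M+8) = 5 × 0.601^1 × 0.399^4 = 0.076162
P(M+10) = 0.399^5 = 0.010113
The M+4 peak is largest (0.345596); scaling to 100 gives 22.69 : 75.31 : 100.00 : 66.39 : 22.04 : 2.93.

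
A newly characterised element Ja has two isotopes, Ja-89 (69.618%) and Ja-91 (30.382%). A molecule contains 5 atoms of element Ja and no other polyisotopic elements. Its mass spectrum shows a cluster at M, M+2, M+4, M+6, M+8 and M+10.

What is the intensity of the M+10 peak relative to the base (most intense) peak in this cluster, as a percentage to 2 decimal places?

Term probabilities: M 0.1635, M+2 0.3568, M+4 0.3115, M+6 0.1359, M+8 0.0297, M+10 0.0026. Base peak = M+2.
P(M+2) = C(5,1) × 0.69618^4 × 0.30382^1 = 5 × 0.23490171 × 0.30382 = 0.356839 (base)
P(M+10) = C(5,5) × 0.69618^0 × 0.30382^5 = 1 × 1.0000 × 0.0025887 = 0.002589
Relative intensity = 0.002589 / 0.356839 × 100 = 0.73

0.73%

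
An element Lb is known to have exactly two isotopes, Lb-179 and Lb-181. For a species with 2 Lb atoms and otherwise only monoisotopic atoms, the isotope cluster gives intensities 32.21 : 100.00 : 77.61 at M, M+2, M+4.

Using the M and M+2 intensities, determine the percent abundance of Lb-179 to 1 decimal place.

Let p = fractional abundance of Lb-179. I(M+2)/I(M) = [C(2,1)·p^1·(1−p)] / p^2 = 2·(1−p)/p = 100.00/32.21 = 3.1046
(1−p)/p = 3.1046/2 = 1.5523  ⇒  p = 1/(1 + 1.5523) = 0.3918
Lb-179: 39.2%, Lb-181: 60.8%.

39.2%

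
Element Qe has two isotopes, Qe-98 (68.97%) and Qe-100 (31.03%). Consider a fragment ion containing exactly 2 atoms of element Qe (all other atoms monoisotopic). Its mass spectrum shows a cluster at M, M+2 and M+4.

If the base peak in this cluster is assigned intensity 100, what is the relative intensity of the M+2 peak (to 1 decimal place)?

90.0

(0.6897 + 0.3103)^2 gives M 0.4757, M+2 0.4280, M+4 0.0963; the largest is M.
P(M) = C(2,0) × 0.6897^2 × 0.3103^0 = 1 × 0.47568609 × 1.0000 = 0.475686 (base)
P(M+2) = C(2,1) × 0.6897^1 × 0.3103^1 = 2 × 0.6897 × 0.3103 = 0.428028
Relative intensity = 0.428028 / 0.475686 × 100 = 90.0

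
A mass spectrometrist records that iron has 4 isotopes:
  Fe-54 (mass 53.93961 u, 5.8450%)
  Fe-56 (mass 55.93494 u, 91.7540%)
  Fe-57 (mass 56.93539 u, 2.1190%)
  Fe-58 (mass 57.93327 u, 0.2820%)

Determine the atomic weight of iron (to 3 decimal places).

55.845 u

Weight each isotope mass by its fractional abundance: 0.058450 × 53.93961 + 0.917540 × 55.93494 + 0.021190 × 56.93539 + 0.002820 × 57.93327
= 3.152770 + 51.322545 + 1.206461 + 0.163372 = 55.845148 u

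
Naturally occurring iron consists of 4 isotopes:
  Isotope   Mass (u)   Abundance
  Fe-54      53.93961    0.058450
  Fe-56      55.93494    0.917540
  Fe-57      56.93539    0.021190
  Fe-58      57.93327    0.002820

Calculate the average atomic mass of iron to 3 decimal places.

55.845 u

The abundance-weighted mean is 0.058450 × 53.93961 + 0.917540 × 55.93494 + 0.021190 × 56.93539 + 0.002820 × 57.93327
= 3.152770 + 51.322545 + 1.206461 + 0.163372 = 55.845148 u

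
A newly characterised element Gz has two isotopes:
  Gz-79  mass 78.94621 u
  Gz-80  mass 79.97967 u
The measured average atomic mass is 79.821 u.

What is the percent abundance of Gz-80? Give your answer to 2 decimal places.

84.65%

Let x be the fractional abundance of Gz-79; then Gz-80 has abundance 1 − x.
78.94621·x + 79.97967·(1 − x) = 79.821
(78.94621 − 79.97967)·x = 79.821 − 79.97967
x = -0.15867 / -1.03346 = 0.15353 → 15.35% Gz-79, 84.65% Gz-80.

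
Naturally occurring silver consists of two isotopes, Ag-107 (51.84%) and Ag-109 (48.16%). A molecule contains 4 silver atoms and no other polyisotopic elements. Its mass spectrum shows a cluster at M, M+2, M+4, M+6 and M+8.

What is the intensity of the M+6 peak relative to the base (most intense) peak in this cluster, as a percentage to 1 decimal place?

61.9%

(0.5184 + 0.4816)^4 gives M 0.0722, M+2 0.2684, M+4 0.3740, M+6 0.2316, M+8 0.0538; the largest is M+4.
P(M+4) = C(4,2) × 0.5184^2 × 0.4816^2 = 6 × 0.26873856 × 0.23193856 = 0.373985 (base)
P(M+6) = C(4,3) × 0.5184^1 × 0.4816^3 = 4 × 0.5184 × 0.11170161 = 0.231624
Relative intensity = 0.231624 / 0.373985 × 100 = 61.9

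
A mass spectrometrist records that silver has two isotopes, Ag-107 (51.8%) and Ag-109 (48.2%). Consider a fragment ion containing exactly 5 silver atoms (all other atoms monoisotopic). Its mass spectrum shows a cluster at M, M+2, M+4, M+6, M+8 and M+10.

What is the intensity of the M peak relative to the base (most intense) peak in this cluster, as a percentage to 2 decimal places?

(0.518 + 0.482)^5 gives M 0.0373, M+2 0.1735, M+4 0.3229, M+6 0.3005, M+8 0.1398, M+10 0.0260; the largest is M+4.
P(M+4) = C(5,2) × 0.518^3 × 0.482^2 = 10 × 0.13899183 × 0.232324 = 0.322911 (base)
P(M) = C(5,0) × 0.518^5 × 0.482^0 = 1 × 0.03729484 × 1.0000 = 0.037295
Relative intensity = 0.037295 / 0.322911 × 100 = 11.55

11.55%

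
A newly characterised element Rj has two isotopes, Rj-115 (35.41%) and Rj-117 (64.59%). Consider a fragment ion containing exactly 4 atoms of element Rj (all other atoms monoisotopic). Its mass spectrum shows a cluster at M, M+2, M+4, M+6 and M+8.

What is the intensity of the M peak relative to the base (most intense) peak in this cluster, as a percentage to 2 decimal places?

Binomial terms of (0.3541 + 0.6459)^4: M 0.0157, M+2 0.1147, M+4 0.3139, M+6 0.3817, M+8 0.1740 → M+6 is the base peak.
P(M+6) = C(4,3) × 0.3541^1 × 0.6459^3 = 4 × 0.3541 × 0.26946096 = 0.381665 (base)
P(M) = C(4,0) × 0.3541^4 × 0.6459^0 = 1 × 0.01572185 × 1.0000 = 0.015722
Relative intensity = 0.015722 / 0.381665 × 100 = 4.12

4.12%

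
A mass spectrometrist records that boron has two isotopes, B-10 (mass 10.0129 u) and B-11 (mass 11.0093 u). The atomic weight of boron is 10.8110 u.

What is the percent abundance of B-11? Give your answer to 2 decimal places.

80.10%

Let x be the fractional abundance of B-10; then B-11 has abundance 1 − x.
10.0129·x + 11.0093·(1 − x) = 10.8110
(10.0129 − 11.0093)·x = 10.8110 − 11.0093
x = -0.1983 / -0.9964 = 0.19902 → 19.90% B-10, 80.10% B-11.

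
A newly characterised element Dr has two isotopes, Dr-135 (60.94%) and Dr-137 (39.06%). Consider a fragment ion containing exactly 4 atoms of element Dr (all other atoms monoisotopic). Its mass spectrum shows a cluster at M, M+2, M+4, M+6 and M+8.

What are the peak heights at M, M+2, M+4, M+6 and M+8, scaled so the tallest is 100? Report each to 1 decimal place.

39.0 : 100.0 : 96.1 : 41.1 : 6.6

The 4 Dr atoms are independent, so intensities follow the terms of (0.6094 + 0.3906)^4.
P(M) = 0.6094^4 = 0.137914
P(M+2) = 4 × 0.6094^3 × 0.3906^1 = 0.353590
P(M+4) = 6 × 0.6094^2 × 0.3906^2 = 0.339954
P(M+6) = 4 × 0.6094^1 × 0.3906^3 = 0.145264
P(M+8) = 0.3906^4 = 0.023277
The M+2 peak is largest (0.353590); scaling to 100 gives 39.0 : 100.0 : 96.1 : 41.1 : 6.6.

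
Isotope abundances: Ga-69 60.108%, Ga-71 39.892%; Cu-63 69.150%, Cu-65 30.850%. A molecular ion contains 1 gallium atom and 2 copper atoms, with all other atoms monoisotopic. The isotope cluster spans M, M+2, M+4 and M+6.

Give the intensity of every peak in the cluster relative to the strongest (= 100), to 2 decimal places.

64.27 : 100.00 : 50.85 : 8.49

Gallium pattern (n=1): 0.60108 : 0.39892
Copper pattern (n=2): 0.47817225 : 0.4266555 : 0.09517225
Convolve the two distributions (both contribute in 2-u steps):
  M: 0.60108×0.47817225 = 0.287420
  M+2: 0.60108×0.4266555 + 0.39892×0.47817225 = 0.447207
  M+4: 0.60108×0.09517225 + 0.39892×0.4266555 = 0.227408
  M+6: 0.39892×0.09517225 = 0.037966
Scale to base peak (0.447207) = 100: 64.27 : 100.00 : 50.85 : 8.49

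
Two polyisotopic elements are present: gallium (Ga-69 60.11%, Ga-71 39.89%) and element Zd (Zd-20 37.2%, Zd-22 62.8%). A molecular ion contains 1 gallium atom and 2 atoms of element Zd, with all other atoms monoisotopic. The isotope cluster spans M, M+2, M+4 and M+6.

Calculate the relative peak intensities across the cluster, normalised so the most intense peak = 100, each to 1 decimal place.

Gallium pattern (n=1): 0.6011 : 0.3989
Element Zd pattern (n=2): 0.138384 : 0.467232 : 0.394384
Convolve the two distributions (both contribute in 2-u steps):
  M: 0.6011×0.138384 = 0.083183
  M+2: 0.6011×0.467232 + 0.3989×0.138384 = 0.336055
  M+4: 0.6011×0.394384 + 0.3989×0.467232 = 0.423443
  M+6: 0.3989×0.394384 = 0.157320
Scale to base peak (0.423443) = 100: 19.6 : 79.4 : 100.0 : 37.2

19.6 : 79.4 : 100.0 : 37.2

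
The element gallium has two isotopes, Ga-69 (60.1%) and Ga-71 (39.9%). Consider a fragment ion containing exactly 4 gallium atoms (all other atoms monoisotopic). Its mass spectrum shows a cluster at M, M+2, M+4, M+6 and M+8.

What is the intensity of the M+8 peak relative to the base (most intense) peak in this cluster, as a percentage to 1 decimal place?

Binomial terms of (0.601 + 0.399)^4: M 0.1305, M+2 0.3465, M+4 0.3450, M+6 0.1527, M+8 0.0253 → M+2 is the base peak.
P(M+2) = C(4,1) × 0.601^3 × 0.399^1 = 4 × 0.2170818 × 0.3990 = 0.346463 (base)
P(M+8) = C(4,4) × 0.601^0 × 0.399^4 = 1 × 1.0000 × 0.02534496 = 0.025345
Relative intensity = 0.025345 / 0.346463 × 100 = 7.3

7.3%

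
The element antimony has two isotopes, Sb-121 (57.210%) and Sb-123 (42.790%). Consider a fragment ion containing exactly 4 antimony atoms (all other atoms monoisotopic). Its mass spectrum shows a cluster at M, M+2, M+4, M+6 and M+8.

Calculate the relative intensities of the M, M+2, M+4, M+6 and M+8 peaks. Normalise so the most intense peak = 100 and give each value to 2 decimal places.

29.79 : 89.13 : 100.00 : 49.86 : 9.32

The 4 Sb atoms are independent, so intensities follow the terms of (0.57210 + 0.42790)^4.
P(M) = 0.57210^4 = 0.107124
P(M+2) = 4 × 0.57210^3 × 0.42790^1 = 0.320493
P(M+4) = 6 × 0.57210^2 × 0.42790^2 = 0.359567
P(M+6) = 4 × 0.57210^1 × 0.42790^3 = 0.179291
P(M+8) = 0.42790^4 = 0.033525
The M+4 peak is largest (0.359567); scaling to 100 gives 29.79 : 89.13 : 100.00 : 49.86 : 9.32.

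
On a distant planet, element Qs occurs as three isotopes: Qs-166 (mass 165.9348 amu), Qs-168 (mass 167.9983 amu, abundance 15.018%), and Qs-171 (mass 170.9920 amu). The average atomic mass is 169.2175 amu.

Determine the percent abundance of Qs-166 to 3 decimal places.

26.198%

Let x and y be the fractions of Qs-166 and Qs-171. Then x + y = 1 − 0.15018 = 0.84982 and 165.9348x + 170.9920y = 169.2175 − 0.15018×167.9983 = 143.987515306.
Substituting: 165.9348x + 170.9920(0.84982 − x) = 143.987515306
(165.9348 − 170.9920)x = -1.324906134  ⇒  x = 0.26198, y = 0.58784
Qs-166: 26.198%, Qs-171: 58.784%.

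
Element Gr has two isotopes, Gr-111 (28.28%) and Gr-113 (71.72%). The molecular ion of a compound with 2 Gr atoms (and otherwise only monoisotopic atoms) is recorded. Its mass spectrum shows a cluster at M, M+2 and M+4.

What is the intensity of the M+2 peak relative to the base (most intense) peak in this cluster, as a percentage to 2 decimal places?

78.86%

Binomial terms of (0.2828 + 0.7172)^2: M 0.0800, M+2 0.4056, M+4 0.5144 → M+4 is the base peak.
P(M+4) = C(2,2) × 0.2828^0 × 0.7172^2 = 1 × 1.0000 × 0.51437584 = 0.514376 (base)
P(M+2) = C(2,1) × 0.2828^1 × 0.7172^1 = 2 × 0.2828 × 0.7172 = 0.405648
Relative intensity = 0.405648 / 0.514376 × 100 = 78.86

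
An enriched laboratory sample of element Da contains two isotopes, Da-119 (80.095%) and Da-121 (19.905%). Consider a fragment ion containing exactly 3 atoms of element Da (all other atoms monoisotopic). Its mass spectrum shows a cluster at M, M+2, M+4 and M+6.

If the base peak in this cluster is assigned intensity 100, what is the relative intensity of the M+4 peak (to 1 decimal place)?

18.5

Binomial terms of (0.80095 + 0.19905)^3: M 0.5138, M+2 0.3831, M+4 0.0952, M+6 0.0079 → M is the base peak.
P(M) = C(3,0) × 0.80095^3 × 0.19905^0 = 1 × 0.51382617 × 1.0000 = 0.513826 (base)
P(M+4) = C(3,2) × 0.80095^1 × 0.19905^2 = 3 × 0.80095 × 0.0396209 = 0.095203
Relative intensity = 0.095203 / 0.513826 × 100 = 18.5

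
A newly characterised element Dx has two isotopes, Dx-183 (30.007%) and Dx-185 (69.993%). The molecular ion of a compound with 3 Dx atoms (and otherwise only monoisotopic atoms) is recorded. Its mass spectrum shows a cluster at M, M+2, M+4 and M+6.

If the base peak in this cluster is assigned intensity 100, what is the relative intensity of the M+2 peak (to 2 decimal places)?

42.87

(0.30007 + 0.69993)^3 gives M 0.0270, M+2 0.1891, M+4 0.4410, M+6 0.3429; the largest is M+4.
P(M+4) = C(3,2) × 0.30007^1 × 0.69993^2 = 3 × 0.30007 × 0.489902 = 0.441015 (base)
P(M+2) = C(3,1) × 0.30007^2 × 0.69993^1 = 3 × 0.090042 × 0.69993 = 0.189069
Relative intensity = 0.189069 / 0.441015 × 100 = 42.87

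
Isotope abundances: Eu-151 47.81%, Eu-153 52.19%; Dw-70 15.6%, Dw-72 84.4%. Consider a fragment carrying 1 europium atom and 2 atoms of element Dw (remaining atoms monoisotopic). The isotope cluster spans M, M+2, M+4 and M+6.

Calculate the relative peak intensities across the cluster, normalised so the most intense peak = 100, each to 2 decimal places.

2.43 : 29.00 : 100.00 : 77.78

Europium pattern (n=1): 0.4781 : 0.5219
Element Dw pattern (n=2): 0.024336 : 0.263328 : 0.712336
Convolve the two distributions (both contribute in 2-u steps):
  M: 0.4781×0.024336 = 0.011635
  M+2: 0.4781×0.263328 + 0.5219×0.024336 = 0.138598
  M+4: 0.4781×0.712336 + 0.5219×0.263328 = 0.477999
  M+6: 0.5219×0.712336 = 0.371768
Scale to base peak (0.477999) = 100: 2.43 : 29.00 : 100.00 : 77.78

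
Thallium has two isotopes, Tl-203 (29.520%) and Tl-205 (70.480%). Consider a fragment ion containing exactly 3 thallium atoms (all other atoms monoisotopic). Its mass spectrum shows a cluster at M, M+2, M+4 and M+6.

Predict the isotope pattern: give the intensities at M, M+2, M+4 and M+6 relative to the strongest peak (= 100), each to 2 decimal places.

5.85 : 41.88 : 100.00 : 79.58

The 3 Tl atoms are independent, so intensities follow the terms of (0.29520 + 0.70480)^3.
P(M) = 0.29520^3 = 0.025725
P(M+2) = 3 × 0.29520^2 × 0.70480^1 = 0.184255
P(M+4) = 3 × 0.29520^1 × 0.70480^2 = 0.439916
P(M+6) = 0.70480^3 = 0.350104
The M+4 peak is largest (0.439916); scaling to 100 gives 5.85 : 41.88 : 100.00 : 79.58.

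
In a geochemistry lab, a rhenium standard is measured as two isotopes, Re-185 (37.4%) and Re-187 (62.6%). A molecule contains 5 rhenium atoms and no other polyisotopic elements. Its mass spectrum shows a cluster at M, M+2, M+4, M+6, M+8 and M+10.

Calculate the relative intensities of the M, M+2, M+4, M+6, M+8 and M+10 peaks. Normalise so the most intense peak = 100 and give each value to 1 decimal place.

Expanding (0.374 + 0.626)^5:
P(M) = 0.374^5 = 0.007317
P(M+2) = 5 × 0.374^4 × 0.626^1 = 0.061239
P(M+4) = 10 × 0.374^3 × 0.626^2 = 0.205005
P(M+6) = 10 × 0.374^2 × 0.626^3 = 0.343136
P(M+8) = 5 × 0.374^1 × 0.626^4 = 0.287170
P(M+10) = 0.626^5 = 0.096133
The M+6 peak is largest (0.343136); scaling to 100 gives 2.1 : 17.8 : 59.7 : 100.0 : 83.7 : 28.0.

2.1 : 17.8 : 59.7 : 100.0 : 83.7 : 28.0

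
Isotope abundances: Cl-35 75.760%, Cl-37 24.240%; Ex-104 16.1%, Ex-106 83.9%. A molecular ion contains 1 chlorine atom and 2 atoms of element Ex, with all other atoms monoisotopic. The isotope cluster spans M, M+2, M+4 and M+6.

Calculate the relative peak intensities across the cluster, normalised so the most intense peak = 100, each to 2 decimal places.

Chlorine pattern (n=1): 0.7576 : 0.2424
Element Ex pattern (n=2): 0.025921 : 0.270158 : 0.703921
Convolve the two distributions (both contribute in 2-u steps):
  M: 0.7576×0.025921 = 0.019638
  M+2: 0.7576×0.270158 + 0.2424×0.025921 = 0.210955
  M+4: 0.7576×0.703921 + 0.2424×0.270158 = 0.598777
  M+6: 0.2424×0.703921 = 0.170630
Scale to base peak (0.598777) = 100: 3.28 : 35.23 : 100.00 : 28.50

3.28 : 35.23 : 100.00 : 28.50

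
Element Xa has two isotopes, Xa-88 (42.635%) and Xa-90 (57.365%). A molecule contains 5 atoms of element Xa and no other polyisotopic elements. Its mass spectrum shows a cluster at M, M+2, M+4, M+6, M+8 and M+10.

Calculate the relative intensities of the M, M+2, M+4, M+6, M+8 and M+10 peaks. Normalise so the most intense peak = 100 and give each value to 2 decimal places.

The 5 Xa atoms are independent, so intensities follow the terms of (0.42635 + 0.57365)^5.
P(M) = 0.42635^5 = 0.014087
P(M+2) = 5 × 0.42635^4 × 0.57365^1 = 0.094772
P(M+4) = 10 × 0.42635^3 × 0.57365^2 = 0.255031
P(M+6) = 10 × 0.42635^2 × 0.57365^3 = 0.343142
P(M+8) = 5 × 0.42635^1 × 0.57365^4 = 0.230847
P(M+10) = 0.57365^5 = 0.062121
The M+6 peak is largest (0.343142); scaling to 100 gives 4.11 : 27.62 : 74.32 : 100.00 : 67.27 : 18.10.

4.11 : 27.62 : 74.32 : 100.00 : 67.27 : 18.10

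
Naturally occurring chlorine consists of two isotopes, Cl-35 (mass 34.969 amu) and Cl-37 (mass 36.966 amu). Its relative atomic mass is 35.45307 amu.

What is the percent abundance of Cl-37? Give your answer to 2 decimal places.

Writing the weighted mean with unknown fraction x of Cl-35:
34.969·x + 36.966·(1 − x) = 35.45307
(34.969 − 36.966)·x = 35.45307 − 36.966
x = -1.51293 / -1.997 = 0.75760 → 75.76% Cl-35, 24.24% Cl-37.

24.24%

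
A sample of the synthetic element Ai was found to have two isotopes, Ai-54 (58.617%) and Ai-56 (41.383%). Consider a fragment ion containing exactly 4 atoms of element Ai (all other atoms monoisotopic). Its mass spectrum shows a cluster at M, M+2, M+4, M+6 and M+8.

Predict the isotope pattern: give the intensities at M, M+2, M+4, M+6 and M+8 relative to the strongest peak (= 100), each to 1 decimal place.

33.4 : 94.4 : 100.0 : 47.1 : 8.3

Each Ai atom is independently Ai-54 (p = 0.58617) or Ai-56 (q = 0.41383); the cluster is the binomial expansion (p + q)^4.
P(M) = 0.58617^4 = 0.118058
P(M+2) = 4 × 0.58617^3 × 0.41383^1 = 0.333390
P(M+4) = 6 × 0.58617^2 × 0.41383^2 = 0.353055
P(M+6) = 4 × 0.58617^1 × 0.41383^3 = 0.166169
P(M+8) = 0.41383^4 = 0.029328
The M+4 peak is largest (0.353055); scaling to 100 gives 33.4 : 94.4 : 100.0 : 47.1 : 8.3.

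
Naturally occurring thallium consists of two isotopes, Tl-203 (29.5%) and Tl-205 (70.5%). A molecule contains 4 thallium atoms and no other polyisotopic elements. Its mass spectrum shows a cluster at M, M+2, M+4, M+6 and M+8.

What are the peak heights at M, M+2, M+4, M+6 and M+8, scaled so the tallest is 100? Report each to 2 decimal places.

Expanding (0.295 + 0.705)^4:
P(M) = 0.295^4 = 0.007573
P(M+2) = 4 × 0.295^3 × 0.705^1 = 0.072396
P(M+4) = 6 × 0.295^2 × 0.705^2 = 0.259522
P(M+6) = 4 × 0.295^1 × 0.705^3 = 0.413475
P(M+8) = 0.705^4 = 0.247034
The M+6 peak is largest (0.413475); scaling to 100 gives 1.83 : 17.51 : 62.77 : 100.00 : 59.75.

1.83 : 17.51 : 62.77 : 100.00 : 59.75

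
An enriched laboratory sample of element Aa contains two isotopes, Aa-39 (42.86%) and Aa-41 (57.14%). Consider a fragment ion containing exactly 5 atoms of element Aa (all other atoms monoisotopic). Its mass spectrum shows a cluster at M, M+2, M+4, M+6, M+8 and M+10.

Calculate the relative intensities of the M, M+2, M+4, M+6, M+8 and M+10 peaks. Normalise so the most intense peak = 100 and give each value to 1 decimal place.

The 5 Aa atoms are independent, so intensities follow the terms of (0.4286 + 0.5714)^5.
P(M) = 0.4286^5 = 0.014463
P(M+2) = 5 × 0.4286^4 × 0.5714^1 = 0.096409
P(M+4) = 10 × 0.4286^3 × 0.5714^2 = 0.257061
P(M+6) = 10 × 0.4286^2 × 0.5714^3 = 0.342709
P(M+8) = 5 × 0.4286^1 × 0.5714^4 = 0.228446
P(M+10) = 0.5714^5 = 0.060912
The M+6 peak is largest (0.342709); scaling to 100 gives 4.2 : 28.1 : 75.0 : 100.0 : 66.7 : 17.8.

4.2 : 28.1 : 75.0 : 100.0 : 66.7 : 17.8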